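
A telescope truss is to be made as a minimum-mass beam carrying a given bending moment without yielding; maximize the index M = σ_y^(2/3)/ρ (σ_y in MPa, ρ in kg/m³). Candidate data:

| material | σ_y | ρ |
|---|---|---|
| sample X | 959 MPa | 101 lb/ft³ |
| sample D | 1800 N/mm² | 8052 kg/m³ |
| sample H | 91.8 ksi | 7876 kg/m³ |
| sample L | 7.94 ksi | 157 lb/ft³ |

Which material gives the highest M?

sample X

After converting to SI:
  sample X: σ_y = 959.0 MPa, ρ = 1618 kg/m³
  sample D: σ_y = 1800 MPa, ρ = 8052 kg/m³
  sample H: σ_y = 632.9 MPa, ρ = 7876 kg/m³
  sample L: σ_y = 54.74 MPa, ρ = 2515 kg/m³
  sample X: M = 60.1×10⁻³
  sample D: M = 18.4×10⁻³
  sample H: M = 9.36×10⁻³
  sample L: M = 5.73×10⁻³
Highest index: sample X.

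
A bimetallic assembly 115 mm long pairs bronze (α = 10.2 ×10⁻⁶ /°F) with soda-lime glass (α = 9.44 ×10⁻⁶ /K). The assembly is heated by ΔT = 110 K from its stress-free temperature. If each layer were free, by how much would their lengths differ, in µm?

113 µm

bronze: α = 10.2×10⁻⁶/°F × 9/5 = 18.4×10⁻⁶/K.
Δα = |18.4 − 9.44|×10⁻⁶/K = 8.92×10⁻⁶/K.
ΔL_mismatch = Δα·L·ΔT = 8.92×10⁻⁶ × 115.0 mm × 110.0 K = 113 µm.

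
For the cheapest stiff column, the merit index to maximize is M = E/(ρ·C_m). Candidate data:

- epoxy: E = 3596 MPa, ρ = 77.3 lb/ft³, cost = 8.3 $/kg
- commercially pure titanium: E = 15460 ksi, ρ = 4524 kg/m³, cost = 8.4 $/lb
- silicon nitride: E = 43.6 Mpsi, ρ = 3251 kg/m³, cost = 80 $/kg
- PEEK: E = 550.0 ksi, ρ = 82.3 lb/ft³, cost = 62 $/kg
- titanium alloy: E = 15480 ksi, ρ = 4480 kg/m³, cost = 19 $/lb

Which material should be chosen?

Convert each candidate to consistent units, then evaluate M:
  epoxy: E = 3.596 GPa, ρ = 1238 kg/m³, cost = 8.300 $/kg
  commercially pure titanium: E = 106.6 GPa, ρ = 4524 kg/m³, cost = 18.52 $/kg
  silicon nitride: E = 300.6 GPa, ρ = 3251 kg/m³, cost = 80.00 $/kg
  PEEK: E = 3.792 GPa, ρ = 1318 kg/m³, cost = 62.00 $/kg
  titanium alloy: E = 106.7 GPa, ρ = 4480 kg/m³, cost = 41.89 $/kg
  commercially pure titanium: M = 1.27 MN·m per $
  silicon nitride: M = 1.16 MN·m per $
  titanium alloy: M = 0.569 MN·m per $
  epoxy: M = 0.350 MN·m per $
  PEEK: M = 0.0464 MN·m per $
The maximum is for commercially pure titanium.

commercially pure titanium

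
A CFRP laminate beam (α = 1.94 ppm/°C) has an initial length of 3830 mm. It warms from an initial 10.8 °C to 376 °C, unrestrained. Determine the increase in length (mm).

ΔT = 376 − 10.8 = 365.2 K.
ΔL = α·L₀·ΔT = 1.94×10⁻⁶ × 3830 mm × 365.2 K = 2.71 mm.

2.71 mm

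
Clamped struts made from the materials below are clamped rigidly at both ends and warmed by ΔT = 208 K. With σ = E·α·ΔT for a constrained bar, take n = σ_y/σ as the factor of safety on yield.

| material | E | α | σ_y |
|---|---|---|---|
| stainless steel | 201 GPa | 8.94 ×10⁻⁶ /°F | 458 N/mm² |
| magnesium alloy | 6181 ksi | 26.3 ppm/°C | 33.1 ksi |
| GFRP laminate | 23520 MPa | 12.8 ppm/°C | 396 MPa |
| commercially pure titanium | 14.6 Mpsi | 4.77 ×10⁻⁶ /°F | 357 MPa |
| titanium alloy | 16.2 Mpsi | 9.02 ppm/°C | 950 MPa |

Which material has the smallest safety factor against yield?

In consistent units (E in GPa, α in ×10⁻⁶/K, σ_y in MPa):
  stainless steel: E = 201.0, α = 16.1, σ_y = 458.0 → σ = 673 MPa, n = 0.681
  magnesium alloy: E = 42.62, α = 26.3, σ_y = 228.2 → σ = 233 MPa, n = 0.979
  GFRP laminate: E = 23.52, α = 12.8, σ_y = 396.0 → σ = 62.6 MPa, n = 6.32
  commercially pure titanium: E = 100.7, α = 8.59, σ_y = 357.0 → σ = 180 MPa, n = 1.99
  titanium alloy: E = 111.7, α = 9.02, σ_y = 950.0 → σ = 210 MPa, n = 4.53
Stainless steel has the lowest safety factor, n = 0.681.

stainless steel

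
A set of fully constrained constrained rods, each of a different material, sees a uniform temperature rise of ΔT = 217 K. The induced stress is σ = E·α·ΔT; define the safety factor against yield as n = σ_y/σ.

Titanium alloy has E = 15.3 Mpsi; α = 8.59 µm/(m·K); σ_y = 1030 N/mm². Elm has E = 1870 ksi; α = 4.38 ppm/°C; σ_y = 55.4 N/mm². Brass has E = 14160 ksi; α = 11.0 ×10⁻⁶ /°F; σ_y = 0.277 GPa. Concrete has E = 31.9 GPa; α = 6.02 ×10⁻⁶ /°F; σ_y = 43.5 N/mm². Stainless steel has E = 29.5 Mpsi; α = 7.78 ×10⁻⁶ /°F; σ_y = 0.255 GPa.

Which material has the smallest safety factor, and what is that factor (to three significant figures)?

With everything in SI (GPa, ×10⁻⁶/K, MPa):
  titanium alloy: E = 105.5, α = 8.59, σ_y = 1030 → σ = 197 MPa, n = 5.24
  elm: E = 12.89, α = 4.38, σ_y = 55.40 → σ = 12.3 MPa, n = 4.52
  brass: E = 97.63, α = 19.8, σ_y = 277.0 → σ = 419 MPa, n = 0.660
  concrete: E = 31.90, α = 10.8, σ_y = 43.50 → σ = 75.0 MPa, n = 0.580
  stainless steel: E = 203.4, α = 14.0, σ_y = 255.0 → σ = 618 MPa, n = 0.413
Smallest n: stainless steel with n = 0.413.

stainless steel, n = 0.413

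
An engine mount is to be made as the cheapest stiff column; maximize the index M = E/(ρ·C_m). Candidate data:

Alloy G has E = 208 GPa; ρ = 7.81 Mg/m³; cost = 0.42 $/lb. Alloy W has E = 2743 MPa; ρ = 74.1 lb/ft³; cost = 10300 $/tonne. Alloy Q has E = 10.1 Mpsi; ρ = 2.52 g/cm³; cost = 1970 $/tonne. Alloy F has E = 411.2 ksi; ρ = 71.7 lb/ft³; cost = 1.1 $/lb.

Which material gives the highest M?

Putting every candidate on a common basis:
  alloy G: E = 208.0 GPa, ρ = 7810 kg/m³, cost = 0.9259 $/kg
  alloy W: E = 2.743 GPa, ρ = 1187 kg/m³, cost = 10.30 $/kg
  alloy Q: E = 69.64 GPa, ρ = 2520 kg/m³, cost = 1.970 $/kg
  alloy F: E = 2.835 GPa, ρ = 1149 kg/m³, cost = 2.425 $/kg
  alloy G: M = 28.8 MN·m per $
  alloy Q: M = 14.0 MN·m per $
  alloy F: M = 1.02 MN·m per $
  alloy W: M = 0.224 MN·m per $
Alloy G has the largest M.

alloy G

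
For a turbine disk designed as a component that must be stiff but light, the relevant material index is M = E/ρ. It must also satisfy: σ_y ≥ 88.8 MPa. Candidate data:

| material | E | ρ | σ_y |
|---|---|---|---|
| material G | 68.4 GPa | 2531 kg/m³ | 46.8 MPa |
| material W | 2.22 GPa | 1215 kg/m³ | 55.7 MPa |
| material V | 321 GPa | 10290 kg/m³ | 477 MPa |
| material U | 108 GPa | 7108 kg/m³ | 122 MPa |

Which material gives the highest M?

Screen on constraints: σ_y ≥ 88.8 MPa. Survivors: material V, material U.
Evaluate M for each candidate:
  material V: M = 31.2 MN·m/kg
  material U: M = 15.2 MN·m/kg
Material V has the largest M.

material V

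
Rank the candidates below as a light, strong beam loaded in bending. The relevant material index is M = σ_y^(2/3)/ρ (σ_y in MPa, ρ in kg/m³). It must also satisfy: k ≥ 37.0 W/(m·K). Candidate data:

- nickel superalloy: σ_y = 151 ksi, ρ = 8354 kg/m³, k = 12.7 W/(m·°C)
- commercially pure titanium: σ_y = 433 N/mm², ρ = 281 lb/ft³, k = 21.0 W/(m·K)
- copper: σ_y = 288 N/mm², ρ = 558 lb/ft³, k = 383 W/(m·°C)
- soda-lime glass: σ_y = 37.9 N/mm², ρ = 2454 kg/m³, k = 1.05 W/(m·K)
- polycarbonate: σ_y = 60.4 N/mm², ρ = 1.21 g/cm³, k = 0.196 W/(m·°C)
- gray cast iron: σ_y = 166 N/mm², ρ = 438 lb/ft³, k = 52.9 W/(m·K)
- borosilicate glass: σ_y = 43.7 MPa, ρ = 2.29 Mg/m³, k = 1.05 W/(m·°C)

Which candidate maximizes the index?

Screen on constraints: k ≥ 37.0 W/(m·K). Survivors: copper, gray cast iron.
Putting every candidate on a common basis:
  copper: σ_y = 288.0 MPa, ρ = 8938 kg/m³
  gray cast iron: σ_y = 166.0 MPa, ρ = 7016 kg/m³
  copper: M = 4.88×10⁻³
  gray cast iron: M = 4.31×10⁻³
Highest index: copper.

copper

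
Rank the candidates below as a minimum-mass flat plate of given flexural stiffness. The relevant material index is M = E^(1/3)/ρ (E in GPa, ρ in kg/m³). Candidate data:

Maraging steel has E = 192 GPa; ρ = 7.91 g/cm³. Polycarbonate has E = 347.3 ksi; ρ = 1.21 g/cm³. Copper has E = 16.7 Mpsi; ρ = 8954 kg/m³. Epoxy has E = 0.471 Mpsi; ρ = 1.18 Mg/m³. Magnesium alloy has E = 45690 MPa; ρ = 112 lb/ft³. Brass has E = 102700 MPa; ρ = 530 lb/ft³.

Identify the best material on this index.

Convert each candidate to consistent units, then evaluate M:
  maraging steel: E = 192.0 GPa, ρ = 7910 kg/m³
  polycarbonate: E = 2.395 GPa, ρ = 1210 kg/m³
  copper: E = 115.1 GPa, ρ = 8954 kg/m³
  epoxy: E = 3.247 GPa, ρ = 1180 kg/m³
  magnesium alloy: E = 45.69 GPa, ρ = 1794 kg/m³
  brass: E = 102.7 GPa, ρ = 8490 kg/m³
  magnesium alloy: M = 1.99×10⁻³
  epoxy: M = 1.25×10⁻³
  polycarbonate: M = 1.11×10⁻³
  maraging steel: M = 0.729×10⁻³
  brass: M = 0.552×10⁻³
  copper: M = 0.543×10⁻³
Magnesium alloy has the largest M.

magnesium alloy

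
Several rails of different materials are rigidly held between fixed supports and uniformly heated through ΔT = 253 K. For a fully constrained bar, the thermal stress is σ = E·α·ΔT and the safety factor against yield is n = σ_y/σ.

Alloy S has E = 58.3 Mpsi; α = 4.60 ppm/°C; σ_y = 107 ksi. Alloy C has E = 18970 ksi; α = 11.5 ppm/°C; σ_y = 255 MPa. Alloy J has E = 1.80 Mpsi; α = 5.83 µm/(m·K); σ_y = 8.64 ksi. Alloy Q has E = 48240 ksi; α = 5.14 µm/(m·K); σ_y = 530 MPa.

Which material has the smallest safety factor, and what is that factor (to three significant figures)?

alloy C, n = 0.670

With everything in SI (GPa, ×10⁻⁶/K, MPa):
  alloy S: E = 402.0, α = 4.60, σ_y = 737.7 → σ = 468 MPa, n = 1.58
  alloy C: E = 130.8, α = 11.5, σ_y = 255.0 → σ = 381 MPa, n = 0.670
  alloy J: E = 12.41, α = 5.83, σ_y = 59.57 → σ = 18.3 MPa, n = 3.25
  alloy Q: E = 332.6, α = 5.14, σ_y = 530.0 → σ = 433 MPa, n = 1.23
Alloy C has the lowest safety factor, n = 0.670.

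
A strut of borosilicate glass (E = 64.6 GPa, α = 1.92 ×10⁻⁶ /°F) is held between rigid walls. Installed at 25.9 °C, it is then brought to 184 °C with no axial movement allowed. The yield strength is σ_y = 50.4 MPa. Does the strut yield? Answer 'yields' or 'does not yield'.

does not yield

α = 1.92×10⁻⁶/°F × 9/5 = 3.46×10⁻⁶/K.
ΔT = 158.1 K. Constrained thermal stress σ = E·α·ΔT = 64.60×10³ MPa × 3.46×10⁻⁶ × 158.1 = 35.3 MPa (compressive).
Compare to σ_y = 50.4 MPa: σ < σ_y, so it does not yield.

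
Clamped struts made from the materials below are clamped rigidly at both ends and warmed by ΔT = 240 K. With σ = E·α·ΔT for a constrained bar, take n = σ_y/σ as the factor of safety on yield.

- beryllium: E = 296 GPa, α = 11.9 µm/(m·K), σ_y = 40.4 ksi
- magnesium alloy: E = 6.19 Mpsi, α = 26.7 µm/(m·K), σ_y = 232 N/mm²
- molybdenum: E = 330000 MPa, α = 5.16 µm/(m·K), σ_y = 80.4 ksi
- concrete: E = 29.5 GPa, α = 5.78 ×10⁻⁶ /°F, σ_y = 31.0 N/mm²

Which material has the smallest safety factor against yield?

beryllium

With everything in SI (GPa, ×10⁻⁶/K, MPa):
  beryllium: E = 296.0, α = 11.9, σ_y = 278.5 → σ = 845 MPa, n = 0.329
  magnesium alloy: E = 42.68, α = 26.7, σ_y = 232.0 → σ = 273 MPa, n = 0.848
  molybdenum: E = 330.0, α = 5.16, σ_y = 554.3 → σ = 409 MPa, n = 1.36
  concrete: E = 29.50, α = 10.4, σ_y = 31.00 → σ = 73.7 MPa, n = 0.421
The minimum is beryllium at n = 0.329.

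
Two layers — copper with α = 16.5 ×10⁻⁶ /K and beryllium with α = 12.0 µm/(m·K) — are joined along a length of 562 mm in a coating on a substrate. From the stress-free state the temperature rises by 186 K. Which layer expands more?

α(copper) = 16.5×10⁻⁶/K vs α(beryllium) = 12.0×10⁻⁶/K.
Higher α expands more for the same ΔT: copper.

copper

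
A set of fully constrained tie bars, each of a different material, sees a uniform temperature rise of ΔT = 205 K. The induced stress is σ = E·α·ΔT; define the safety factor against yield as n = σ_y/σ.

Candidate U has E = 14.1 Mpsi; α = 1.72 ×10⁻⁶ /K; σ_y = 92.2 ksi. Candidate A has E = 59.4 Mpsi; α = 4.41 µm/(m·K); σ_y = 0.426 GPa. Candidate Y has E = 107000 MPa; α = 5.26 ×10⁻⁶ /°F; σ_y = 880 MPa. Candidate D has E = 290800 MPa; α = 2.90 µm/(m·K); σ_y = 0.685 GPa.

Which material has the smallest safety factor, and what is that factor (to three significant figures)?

Per material, after unit conversion:
  candidate U: E = 97.22, α = 1.72, σ_y = 635.7 → σ = 34.3 MPa, n = 18.5
  candidate A: E = 409.5, α = 4.41, σ_y = 426.0 → σ = 370 MPa, n = 1.15
  candidate Y: E = 107.0, α = 9.47, σ_y = 880.0 → σ = 208 MPa, n = 4.24
  candidate D: E = 290.8, α = 2.90, σ_y = 685.0 → σ = 173 MPa, n = 3.96
Smallest n: candidate A with n = 1.15.

candidate A, n = 1.15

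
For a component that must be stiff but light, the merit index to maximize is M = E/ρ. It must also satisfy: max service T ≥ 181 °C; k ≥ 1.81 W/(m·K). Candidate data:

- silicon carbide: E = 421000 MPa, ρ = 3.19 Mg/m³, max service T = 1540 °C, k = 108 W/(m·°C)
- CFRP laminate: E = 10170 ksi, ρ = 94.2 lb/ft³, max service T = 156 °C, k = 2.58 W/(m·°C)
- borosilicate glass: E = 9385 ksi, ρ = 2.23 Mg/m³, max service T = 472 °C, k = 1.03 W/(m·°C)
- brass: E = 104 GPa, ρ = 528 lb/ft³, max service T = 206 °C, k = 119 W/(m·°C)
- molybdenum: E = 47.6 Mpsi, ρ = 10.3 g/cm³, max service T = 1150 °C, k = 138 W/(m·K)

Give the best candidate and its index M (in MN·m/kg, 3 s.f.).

silicon carbide, M = 132 MN·m/kg

Screen on constraints: max service T ≥ 181 °C; k ≥ 1.81 W/(m·K). Survivors: silicon carbide, brass, molybdenum.
After converting to SI:
  silicon carbide: E = 421.0 GPa, ρ = 3190 kg/m³
  brass: E = 104.0 GPa, ρ = 8458 kg/m³
  molybdenum: E = 328.2 GPa, ρ = 10300 kg/m³
  silicon carbide: M = 132 MN·m/kg
  molybdenum: M = 31.9 MN·m/kg
  brass: M = 12.3 MN·m/kg
Highest index: silicon carbide.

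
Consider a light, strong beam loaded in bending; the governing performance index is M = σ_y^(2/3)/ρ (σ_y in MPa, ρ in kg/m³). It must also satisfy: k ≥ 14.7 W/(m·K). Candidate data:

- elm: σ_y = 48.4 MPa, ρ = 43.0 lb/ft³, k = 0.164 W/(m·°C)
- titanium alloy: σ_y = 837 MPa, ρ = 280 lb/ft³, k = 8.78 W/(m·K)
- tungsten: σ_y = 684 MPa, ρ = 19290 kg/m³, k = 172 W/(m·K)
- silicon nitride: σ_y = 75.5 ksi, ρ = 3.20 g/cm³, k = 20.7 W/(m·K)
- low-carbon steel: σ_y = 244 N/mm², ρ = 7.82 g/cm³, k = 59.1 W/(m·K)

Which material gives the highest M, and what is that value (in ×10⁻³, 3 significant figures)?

Screen on constraints: k ≥ 14.7 W/(m·K). Survivors: tungsten, silicon nitride, low-carbon steel.
Normalizing units and computing the index:
  tungsten: σ_y = 684.0 MPa, ρ = 19290 kg/m³
  silicon nitride: σ_y = 520.6 MPa, ρ = 3200 kg/m³
  low-carbon steel: σ_y = 244.0 MPa, ρ = 7820 kg/m³
  silicon nitride: M = 20.2×10⁻³
  low-carbon steel: M = 4.99×10⁻³
  tungsten: M = 4.02×10⁻³
Silicon nitride has the largest M.

silicon nitride, M = 20.2×10⁻³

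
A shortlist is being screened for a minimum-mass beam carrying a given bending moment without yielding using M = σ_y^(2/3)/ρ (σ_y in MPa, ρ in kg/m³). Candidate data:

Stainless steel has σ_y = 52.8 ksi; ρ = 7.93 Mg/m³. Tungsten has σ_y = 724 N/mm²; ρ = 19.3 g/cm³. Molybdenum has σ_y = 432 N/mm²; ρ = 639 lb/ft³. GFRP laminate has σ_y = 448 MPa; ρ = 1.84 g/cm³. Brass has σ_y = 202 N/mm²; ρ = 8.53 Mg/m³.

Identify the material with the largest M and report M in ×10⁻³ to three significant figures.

GFRP laminate, M = 31.8×10⁻³

Putting every candidate on a common basis:
  stainless steel: σ_y = 364.0 MPa, ρ = 7930 kg/m³
  tungsten: σ_y = 724.0 MPa, ρ = 19300 kg/m³
  molybdenum: σ_y = 432.0 MPa, ρ = 10240 kg/m³
  GFRP laminate: σ_y = 448.0 MPa, ρ = 1840 kg/m³
  brass: σ_y = 202.0 MPa, ρ = 8530 kg/m³
  GFRP laminate: M = 31.8×10⁻³
  stainless steel: M = 6.43×10⁻³
  molybdenum: M = 5.58×10⁻³
  tungsten: M = 4.18×10⁻³
  brass: M = 4.04×10⁻³
The maximum is for GFRP laminate.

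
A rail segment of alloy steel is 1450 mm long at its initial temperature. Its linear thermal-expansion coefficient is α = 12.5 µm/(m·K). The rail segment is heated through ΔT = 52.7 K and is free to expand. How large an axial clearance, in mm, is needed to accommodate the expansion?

ΔL = α·L₀·ΔT = 12.5×10⁻⁶ × 1450 mm × 52.70 K = 0.955 mm.

0.955 mm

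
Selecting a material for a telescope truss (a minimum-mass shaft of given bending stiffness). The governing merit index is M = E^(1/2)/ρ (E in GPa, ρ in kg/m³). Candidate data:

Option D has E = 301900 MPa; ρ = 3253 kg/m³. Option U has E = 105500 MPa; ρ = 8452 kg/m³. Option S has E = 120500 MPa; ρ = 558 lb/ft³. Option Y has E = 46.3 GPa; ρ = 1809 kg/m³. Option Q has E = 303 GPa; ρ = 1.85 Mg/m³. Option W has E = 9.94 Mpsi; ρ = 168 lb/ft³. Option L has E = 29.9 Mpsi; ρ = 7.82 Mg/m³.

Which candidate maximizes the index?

In SI units:
  option D: E = 301.9 GPa, ρ = 3253 kg/m³
  option U: E = 105.5 GPa, ρ = 8452 kg/m³
  option S: E = 120.5 GPa, ρ = 8938 kg/m³
  option Y: E = 46.30 GPa, ρ = 1809 kg/m³
  option Q: E = 303.0 GPa, ρ = 1850 kg/m³
  option W: E = 68.53 GPa, ρ = 2691 kg/m³
  option L: E = 206.2 GPa, ρ = 7820 kg/m³
  option Q: M = 9.41×10⁻³
  option D: M = 5.34×10⁻³
  option Y: M = 3.76×10⁻³
  option W: M = 3.08×10⁻³
  option L: M = 1.84×10⁻³
  option S: M = 1.23×10⁻³
  option U: M = 1.22×10⁻³
Highest index: option Q.

option Q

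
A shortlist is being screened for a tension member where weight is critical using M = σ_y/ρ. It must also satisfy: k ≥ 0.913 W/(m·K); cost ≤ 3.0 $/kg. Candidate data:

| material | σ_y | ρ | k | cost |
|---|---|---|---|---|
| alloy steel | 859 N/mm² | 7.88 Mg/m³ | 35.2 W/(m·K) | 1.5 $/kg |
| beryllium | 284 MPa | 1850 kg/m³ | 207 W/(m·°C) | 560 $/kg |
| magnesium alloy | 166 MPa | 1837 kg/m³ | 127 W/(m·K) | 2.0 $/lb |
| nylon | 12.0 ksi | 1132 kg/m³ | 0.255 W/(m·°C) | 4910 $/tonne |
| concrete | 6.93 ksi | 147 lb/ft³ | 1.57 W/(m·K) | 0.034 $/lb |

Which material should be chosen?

alloy steel

Screen on constraints: k ≥ 0.913 W/(m·K); cost ≤ 3.0 $/kg. Survivors: alloy steel, concrete.
After converting to SI:
  alloy steel: σ_y = 859.0 MPa, ρ = 7880 kg/m³
  concrete: σ_y = 47.78 MPa, ρ = 2355 kg/m³
  alloy steel: M = 109 kN·m/kg
  concrete: M = 20.3 kN·m/kg
Highest index: alloy steel.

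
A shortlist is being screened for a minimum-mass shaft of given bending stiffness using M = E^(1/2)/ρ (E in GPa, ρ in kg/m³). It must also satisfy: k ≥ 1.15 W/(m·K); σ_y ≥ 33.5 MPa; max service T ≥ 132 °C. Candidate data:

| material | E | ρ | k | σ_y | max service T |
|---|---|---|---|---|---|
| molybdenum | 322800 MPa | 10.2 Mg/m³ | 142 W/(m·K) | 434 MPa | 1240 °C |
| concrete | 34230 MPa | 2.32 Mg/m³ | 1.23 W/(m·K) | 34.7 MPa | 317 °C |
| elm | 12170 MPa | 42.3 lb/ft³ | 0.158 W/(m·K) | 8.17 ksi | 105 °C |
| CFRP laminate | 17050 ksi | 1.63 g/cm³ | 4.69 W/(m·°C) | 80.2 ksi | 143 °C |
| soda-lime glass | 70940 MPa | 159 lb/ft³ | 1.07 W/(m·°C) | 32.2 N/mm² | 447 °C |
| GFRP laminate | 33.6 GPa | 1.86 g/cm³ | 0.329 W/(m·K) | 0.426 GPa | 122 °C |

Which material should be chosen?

CFRP laminate

Screen on constraints: k ≥ 1.15 W/(m·K); σ_y ≥ 33.5 MPa; max service T ≥ 132 °C. Survivors: molybdenum, concrete, CFRP laminate.
In SI units:
  molybdenum: E = 322.8 GPa, ρ = 10200 kg/m³
  concrete: E = 34.23 GPa, ρ = 2320 kg/m³
  CFRP laminate: E = 117.6 GPa, ρ = 1630 kg/m³
  CFRP laminate: M = 6.65×10⁻³
  concrete: M = 2.52×10⁻³
  molybdenum: M = 1.76×10⁻³
CFRP laminate ranks first.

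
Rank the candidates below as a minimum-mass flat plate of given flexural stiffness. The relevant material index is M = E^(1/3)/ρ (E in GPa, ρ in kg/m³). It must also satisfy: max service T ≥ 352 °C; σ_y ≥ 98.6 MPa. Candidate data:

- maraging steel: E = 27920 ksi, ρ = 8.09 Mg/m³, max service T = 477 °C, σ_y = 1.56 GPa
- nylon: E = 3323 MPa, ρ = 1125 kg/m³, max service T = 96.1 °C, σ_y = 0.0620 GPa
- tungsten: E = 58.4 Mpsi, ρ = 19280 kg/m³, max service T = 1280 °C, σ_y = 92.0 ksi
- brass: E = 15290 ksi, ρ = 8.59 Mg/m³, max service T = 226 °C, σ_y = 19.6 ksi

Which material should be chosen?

maraging steel

Screen on constraints: max service T ≥ 352 °C; σ_y ≥ 98.6 MPa. Survivors: maraging steel, tungsten.
Normalizing units and computing the index:
  maraging steel: E = 192.5 GPa, ρ = 8090 kg/m³
  tungsten: E = 402.7 GPa, ρ = 19280 kg/m³
  maraging steel: M = 0.714×10⁻³
  tungsten: M = 0.383×10⁻³
Maraging steel ranks first.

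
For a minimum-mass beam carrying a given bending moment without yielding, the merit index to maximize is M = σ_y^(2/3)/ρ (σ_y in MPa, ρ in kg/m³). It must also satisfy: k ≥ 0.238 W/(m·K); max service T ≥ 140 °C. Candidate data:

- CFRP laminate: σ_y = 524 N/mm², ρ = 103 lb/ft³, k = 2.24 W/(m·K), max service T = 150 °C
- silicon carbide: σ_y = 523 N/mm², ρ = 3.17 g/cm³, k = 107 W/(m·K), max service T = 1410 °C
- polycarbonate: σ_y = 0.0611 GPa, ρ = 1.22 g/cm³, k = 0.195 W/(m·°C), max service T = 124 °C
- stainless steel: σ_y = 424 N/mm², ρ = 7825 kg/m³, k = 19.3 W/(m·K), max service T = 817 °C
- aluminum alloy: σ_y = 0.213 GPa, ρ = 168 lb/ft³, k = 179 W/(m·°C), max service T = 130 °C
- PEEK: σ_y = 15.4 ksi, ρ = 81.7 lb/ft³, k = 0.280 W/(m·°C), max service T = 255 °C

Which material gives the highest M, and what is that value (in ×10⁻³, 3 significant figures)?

CFRP laminate, M = 39.4×10⁻³

Screen on constraints: k ≥ 0.238 W/(m·K); max service T ≥ 140 °C. Survivors: CFRP laminate, silicon carbide, stainless steel, PEEK.
In SI units:
  CFRP laminate: σ_y = 524.0 MPa, ρ = 1650 kg/m³
  silicon carbide: σ_y = 523.0 MPa, ρ = 3170 kg/m³
  stainless steel: σ_y = 424.0 MPa, ρ = 7825 kg/m³
  PEEK: σ_y = 106.2 MPa, ρ = 1309 kg/m³
  CFRP laminate: M = 39.4×10⁻³
  silicon carbide: M = 20.5×10⁻³
  PEEK: M = 17.1×10⁻³
  stainless steel: M = 7.21×10⁻³
CFRP laminate has the largest M.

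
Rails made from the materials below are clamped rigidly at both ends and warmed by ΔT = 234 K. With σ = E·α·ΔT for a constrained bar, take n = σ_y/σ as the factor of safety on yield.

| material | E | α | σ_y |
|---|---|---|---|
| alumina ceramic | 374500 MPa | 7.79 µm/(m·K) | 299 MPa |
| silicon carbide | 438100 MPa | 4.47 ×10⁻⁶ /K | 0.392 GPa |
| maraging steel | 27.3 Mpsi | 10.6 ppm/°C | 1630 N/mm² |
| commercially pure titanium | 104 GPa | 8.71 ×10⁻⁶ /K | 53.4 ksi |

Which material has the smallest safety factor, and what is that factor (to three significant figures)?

alumina ceramic, n = 0.438

Per material, after unit conversion:
  alumina ceramic: E = 374.5, α = 7.79, σ_y = 299.0 → σ = 683 MPa, n = 0.438
  silicon carbide: E = 438.1, α = 4.47, σ_y = 392.0 → σ = 458 MPa, n = 0.855
  maraging steel: E = 188.2, α = 10.6, σ_y = 1630 → σ = 467 MPa, n = 3.49
  commercially pure titanium: E = 104.0, α = 8.71, σ_y = 368.2 → σ = 212 MPa, n = 1.74
The minimum is alumina ceramic at n = 0.438.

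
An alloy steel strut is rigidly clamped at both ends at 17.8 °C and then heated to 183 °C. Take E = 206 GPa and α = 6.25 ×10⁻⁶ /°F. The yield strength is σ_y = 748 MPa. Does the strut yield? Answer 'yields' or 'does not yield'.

does not yield

α = 6.25×10⁻⁶/°F × 9/5 = 11.2×10⁻⁶/K.
ΔT = 165.2 K. Constrained thermal stress σ = E·α·ΔT = 206.0×10³ MPa × 11.2×10⁻⁶ × 165.2 = 383 MPa (compressive).
Compare to σ_y = 748 MPa: σ < σ_y, so it does not yield.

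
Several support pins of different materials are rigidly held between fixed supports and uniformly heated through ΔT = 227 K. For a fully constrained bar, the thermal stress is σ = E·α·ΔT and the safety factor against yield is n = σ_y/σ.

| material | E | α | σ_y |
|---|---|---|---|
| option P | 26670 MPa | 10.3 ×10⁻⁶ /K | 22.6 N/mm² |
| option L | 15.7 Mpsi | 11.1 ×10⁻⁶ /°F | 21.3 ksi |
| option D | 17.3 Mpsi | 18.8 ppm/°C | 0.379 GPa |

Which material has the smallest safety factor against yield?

In consistent units (E in GPa, α in ×10⁻⁶/K, σ_y in MPa):
  option P: E = 26.67, α = 10.3, σ_y = 22.60 → σ = 62.4 MPa, n = 0.362
  option L: E = 108.2, α = 20.0, σ_y = 146.9 → σ = 491 MPa, n = 0.299
  option D: E = 119.3, α = 18.8, σ_y = 379.0 → σ = 509 MPa, n = 0.745
Smallest n: option L with n = 0.299.

option L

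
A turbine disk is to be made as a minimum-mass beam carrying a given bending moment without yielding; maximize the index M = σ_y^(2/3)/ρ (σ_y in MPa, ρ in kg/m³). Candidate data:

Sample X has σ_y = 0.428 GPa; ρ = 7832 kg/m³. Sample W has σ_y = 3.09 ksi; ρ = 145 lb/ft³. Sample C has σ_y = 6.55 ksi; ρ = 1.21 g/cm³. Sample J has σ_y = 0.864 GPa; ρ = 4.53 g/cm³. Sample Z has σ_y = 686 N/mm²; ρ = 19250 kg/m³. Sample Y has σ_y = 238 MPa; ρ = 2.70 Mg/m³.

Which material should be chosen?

sample J

Convert each candidate to consistent units, then evaluate M:
  sample X: σ_y = 428.0 MPa, ρ = 7832 kg/m³
  sample W: σ_y = 21.30 MPa, ρ = 2323 kg/m³
  sample C: σ_y = 45.16 MPa, ρ = 1210 kg/m³
  sample J: σ_y = 864.0 MPa, ρ = 4530 kg/m³
  sample Z: σ_y = 686.0 MPa, ρ = 19250 kg/m³
  sample Y: σ_y = 238.0 MPa, ρ = 2700 kg/m³
  sample J: M = 20.0×10⁻³
  sample Y: M = 14.2×10⁻³
  sample C: M = 10.5×10⁻³
  sample X: M = 7.25×10⁻³
  sample Z: M = 4.04×10⁻³
  sample W: M = 3.31×10⁻³
Highest index: sample J.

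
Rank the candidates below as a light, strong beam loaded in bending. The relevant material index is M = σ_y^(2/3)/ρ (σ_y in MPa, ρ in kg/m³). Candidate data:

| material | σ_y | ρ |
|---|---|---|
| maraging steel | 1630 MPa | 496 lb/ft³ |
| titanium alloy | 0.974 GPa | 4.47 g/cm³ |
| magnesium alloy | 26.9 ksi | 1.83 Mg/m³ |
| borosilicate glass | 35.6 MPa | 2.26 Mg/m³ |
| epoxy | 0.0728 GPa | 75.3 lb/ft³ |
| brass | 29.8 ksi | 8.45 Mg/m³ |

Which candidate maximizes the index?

titanium alloy

Normalizing units and computing the index:
  maraging steel: σ_y = 1630 MPa, ρ = 7945 kg/m³
  titanium alloy: σ_y = 974.0 MPa, ρ = 4470 kg/m³
  magnesium alloy: σ_y = 185.5 MPa, ρ = 1830 kg/m³
  borosilicate glass: σ_y = 35.60 MPa, ρ = 2260 kg/m³
  epoxy: σ_y = 72.80 MPa, ρ = 1206 kg/m³
  brass: σ_y = 205.5 MPa, ρ = 8450 kg/m³
  titanium alloy: M = 22.0×10⁻³
  magnesium alloy: M = 17.8×10⁻³
  maraging steel: M = 17.4×10⁻³
  epoxy: M = 14.5×10⁻³
  borosilicate glass: M = 4.79×10⁻³
  brass: M = 4.12×10⁻³
Highest index: titanium alloy.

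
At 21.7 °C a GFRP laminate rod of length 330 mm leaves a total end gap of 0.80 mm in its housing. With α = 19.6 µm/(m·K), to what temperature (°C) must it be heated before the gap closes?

α·L₀·ΔT = 0.8 mm ⇒ ΔT = 0.8 / (19.6×10⁻⁶ × 330.0) = 123.7 K.
T = 21.7 + 123.7 = 145.4 °C.

145 °C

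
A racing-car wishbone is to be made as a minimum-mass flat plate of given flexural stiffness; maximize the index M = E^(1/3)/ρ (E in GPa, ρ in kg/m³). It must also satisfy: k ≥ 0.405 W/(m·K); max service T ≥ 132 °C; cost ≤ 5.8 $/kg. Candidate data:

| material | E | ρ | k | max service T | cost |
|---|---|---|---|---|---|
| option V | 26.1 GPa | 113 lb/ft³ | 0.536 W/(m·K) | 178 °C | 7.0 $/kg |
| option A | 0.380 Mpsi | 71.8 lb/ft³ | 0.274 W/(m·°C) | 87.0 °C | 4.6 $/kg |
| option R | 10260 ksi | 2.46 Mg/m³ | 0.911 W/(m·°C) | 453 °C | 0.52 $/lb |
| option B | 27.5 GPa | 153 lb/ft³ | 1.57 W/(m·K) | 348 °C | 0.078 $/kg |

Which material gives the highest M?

Screen on constraints: k ≥ 0.405 W/(m·K); max service T ≥ 132 °C; cost ≤ 5.8 $/kg. Survivors: option R, option B.
Normalizing units and computing the index:
  option R: E = 70.74 GPa, ρ = 2460 kg/m³
  option B: E = 27.50 GPa, ρ = 2451 kg/m³
  option R: M = 1.68×10⁻³
  option B: M = 1.23×10⁻³
Highest index: option R.

option R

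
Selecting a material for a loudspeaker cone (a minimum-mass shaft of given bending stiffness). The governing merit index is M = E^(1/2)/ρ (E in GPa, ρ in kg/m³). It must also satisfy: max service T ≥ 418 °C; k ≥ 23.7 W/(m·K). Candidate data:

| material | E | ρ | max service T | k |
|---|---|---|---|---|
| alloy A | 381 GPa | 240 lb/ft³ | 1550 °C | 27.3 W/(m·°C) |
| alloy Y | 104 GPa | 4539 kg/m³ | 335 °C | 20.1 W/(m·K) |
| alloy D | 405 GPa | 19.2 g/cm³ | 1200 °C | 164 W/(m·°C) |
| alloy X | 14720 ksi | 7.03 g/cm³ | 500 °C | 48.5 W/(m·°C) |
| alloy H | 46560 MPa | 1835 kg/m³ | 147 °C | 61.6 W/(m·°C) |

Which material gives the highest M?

Screen on constraints: max service T ≥ 418 °C; k ≥ 23.7 W/(m·K). Survivors: alloy A, alloy D, alloy X.
In SI units:
  alloy A: E = 381.0 GPa, ρ = 3844 kg/m³
  alloy D: E = 405.0 GPa, ρ = 19200 kg/m³
  alloy X: E = 101.5 GPa, ρ = 7030 kg/m³
  alloy A: M = 5.08×10⁻³
  alloy X: M = 1.43×10⁻³
  alloy D: M = 1.05×10⁻³
Highest index: alloy A.

alloy A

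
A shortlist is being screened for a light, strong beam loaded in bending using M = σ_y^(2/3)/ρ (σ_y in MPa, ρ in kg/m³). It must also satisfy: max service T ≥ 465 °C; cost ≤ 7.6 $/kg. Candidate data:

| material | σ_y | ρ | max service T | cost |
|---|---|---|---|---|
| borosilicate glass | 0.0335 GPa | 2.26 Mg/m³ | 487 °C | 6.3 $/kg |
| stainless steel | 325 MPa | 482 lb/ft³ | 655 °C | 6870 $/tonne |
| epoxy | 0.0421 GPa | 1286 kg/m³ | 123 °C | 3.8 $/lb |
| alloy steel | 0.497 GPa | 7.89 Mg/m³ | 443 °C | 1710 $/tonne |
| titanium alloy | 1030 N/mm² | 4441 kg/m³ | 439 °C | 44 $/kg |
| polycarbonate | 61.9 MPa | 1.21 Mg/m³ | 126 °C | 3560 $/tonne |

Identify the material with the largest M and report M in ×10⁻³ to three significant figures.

stainless steel, M = 6.12×10⁻³

Screen on constraints: max service T ≥ 465 °C; cost ≤ 7.6 $/kg. Survivors: borosilicate glass, stainless steel.
Putting every candidate on a common basis:
  borosilicate glass: σ_y = 33.50 MPa, ρ = 2260 kg/m³
  stainless steel: σ_y = 325.0 MPa, ρ = 7721 kg/m³
  stainless steel: M = 6.12×10⁻³
  borosilicate glass: M = 4.60×10⁻³
Stainless steel has the largest M.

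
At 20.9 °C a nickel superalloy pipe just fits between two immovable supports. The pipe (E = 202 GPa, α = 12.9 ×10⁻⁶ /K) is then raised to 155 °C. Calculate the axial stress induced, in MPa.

ΔT = 134.1 K. Constrained thermal stress σ = E·α·ΔT = 202.0×10³ MPa × 12.9×10⁻⁶ × 134.1 = 349 MPa (compressive).

349 MPa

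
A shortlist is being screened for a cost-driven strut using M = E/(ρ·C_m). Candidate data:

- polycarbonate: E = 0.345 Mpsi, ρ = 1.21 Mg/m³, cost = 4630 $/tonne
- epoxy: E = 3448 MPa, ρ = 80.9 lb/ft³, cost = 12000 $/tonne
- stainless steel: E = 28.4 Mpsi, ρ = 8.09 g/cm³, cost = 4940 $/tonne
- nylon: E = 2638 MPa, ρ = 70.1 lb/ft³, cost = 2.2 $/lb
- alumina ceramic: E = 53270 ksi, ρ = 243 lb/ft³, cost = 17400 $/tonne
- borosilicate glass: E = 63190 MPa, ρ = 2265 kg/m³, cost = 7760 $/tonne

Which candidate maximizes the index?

alumina ceramic

In SI units:
  polycarbonate: E = 2.379 GPa, ρ = 1210 kg/m³, cost = 4.630 $/kg
  epoxy: E = 3.448 GPa, ρ = 1296 kg/m³, cost = 12.00 $/kg
  stainless steel: E = 195.8 GPa, ρ = 8090 kg/m³, cost = 4.940 $/kg
  nylon: E = 2.638 GPa, ρ = 1123 kg/m³, cost = 4.850 $/kg
  alumina ceramic: E = 367.3 GPa, ρ = 3892 kg/m³, cost = 17.40 $/kg
  borosilicate glass: E = 63.19 GPa, ρ = 2265 kg/m³, cost = 7.760 $/kg
  alumina ceramic: M = 5.42 MN·m per $
  stainless steel: M = 4.90 MN·m per $
  borosilicate glass: M = 3.60 MN·m per $
  nylon: M = 0.484 MN·m per $
  polycarbonate: M = 0.425 MN·m per $
  epoxy: M = 0.222 MN·m per $
Alumina ceramic ranks first.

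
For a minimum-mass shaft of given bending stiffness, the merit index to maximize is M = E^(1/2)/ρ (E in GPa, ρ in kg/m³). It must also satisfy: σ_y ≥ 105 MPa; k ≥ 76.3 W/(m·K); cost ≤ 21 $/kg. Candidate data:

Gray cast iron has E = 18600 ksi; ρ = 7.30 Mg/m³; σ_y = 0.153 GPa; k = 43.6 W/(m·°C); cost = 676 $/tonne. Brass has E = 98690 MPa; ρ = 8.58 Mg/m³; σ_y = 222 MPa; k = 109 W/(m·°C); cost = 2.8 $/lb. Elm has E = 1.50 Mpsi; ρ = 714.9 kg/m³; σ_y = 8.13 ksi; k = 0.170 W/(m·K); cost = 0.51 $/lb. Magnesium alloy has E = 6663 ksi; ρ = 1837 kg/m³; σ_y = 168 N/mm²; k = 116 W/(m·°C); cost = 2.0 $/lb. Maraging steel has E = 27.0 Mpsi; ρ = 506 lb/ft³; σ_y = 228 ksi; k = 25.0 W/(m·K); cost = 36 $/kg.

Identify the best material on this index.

magnesium alloy

Screen on constraints: σ_y ≥ 105 MPa; k ≥ 76.3 W/(m·K); cost ≤ 21 $/kg. Survivors: brass, magnesium alloy.
Putting every candidate on a common basis:
  brass: E = 98.69 GPa, ρ = 8580 kg/m³
  magnesium alloy: E = 45.94 GPa, ρ = 1837 kg/m³
  magnesium alloy: M = 3.69×10⁻³
  brass: M = 1.16×10⁻³
Highest index: magnesium alloy.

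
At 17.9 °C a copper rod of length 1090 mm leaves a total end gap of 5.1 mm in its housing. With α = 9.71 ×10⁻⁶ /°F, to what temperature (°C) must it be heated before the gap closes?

α = 9.71×10⁻⁶/°F × 9/5 = 17.5×10⁻⁶/K.
α·L₀·ΔT = 5.1 mm ⇒ ΔT = 5.1 / (17.5×10⁻⁶ × 1090.0) = 267.7 K.
T = 17.9 + 267.7 = 285.6 °C.

286 °C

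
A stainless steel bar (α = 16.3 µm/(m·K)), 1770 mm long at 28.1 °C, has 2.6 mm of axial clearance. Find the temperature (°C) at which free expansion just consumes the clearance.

118 °C

α·L₀·ΔT = 2.6 mm ⇒ ΔT = 2.6 / (16.3×10⁻⁶ × 1770.0) = 90.12 K.
T = 28.1 + 90.12 = 118.2 °C.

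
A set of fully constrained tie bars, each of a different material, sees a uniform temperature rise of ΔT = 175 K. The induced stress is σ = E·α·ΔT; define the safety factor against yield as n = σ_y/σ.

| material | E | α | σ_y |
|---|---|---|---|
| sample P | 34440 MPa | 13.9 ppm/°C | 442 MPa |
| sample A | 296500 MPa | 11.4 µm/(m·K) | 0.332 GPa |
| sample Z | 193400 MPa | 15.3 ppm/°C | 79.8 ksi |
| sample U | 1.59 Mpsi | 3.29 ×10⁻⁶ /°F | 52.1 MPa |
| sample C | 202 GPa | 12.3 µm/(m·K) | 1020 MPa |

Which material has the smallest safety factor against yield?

Per material, after unit conversion:
  sample P: E = 34.44, α = 13.9, σ_y = 442.0 → σ = 83.8 MPa, n = 5.28
  sample A: E = 296.5, α = 11.4, σ_y = 332.0 → σ = 592 MPa, n = 0.561
  sample Z: E = 193.4, α = 15.3, σ_y = 550.2 → σ = 518 MPa, n = 1.06
  sample U: E = 10.96, α = 5.92, σ_y = 52.10 → σ = 11.4 MPa, n = 4.59
  sample C: E = 202.0, α = 12.3, σ_y = 1020 → σ = 435 MPa, n = 2.35
Smallest n: sample A with n = 0.561.

sample A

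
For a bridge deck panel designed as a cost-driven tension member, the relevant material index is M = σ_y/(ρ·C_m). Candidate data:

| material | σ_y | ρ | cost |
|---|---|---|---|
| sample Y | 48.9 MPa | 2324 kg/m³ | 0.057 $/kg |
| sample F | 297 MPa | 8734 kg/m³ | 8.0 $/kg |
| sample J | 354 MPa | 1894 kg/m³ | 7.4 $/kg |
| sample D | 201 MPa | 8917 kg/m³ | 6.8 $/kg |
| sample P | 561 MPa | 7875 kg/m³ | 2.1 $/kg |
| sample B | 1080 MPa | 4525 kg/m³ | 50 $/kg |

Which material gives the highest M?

sample Y

Computing M directly (units already consistent):
  sample Y: M = 369 kN·m per $
  sample P: M = 33.9 kN·m per $
  sample J: M = 25.3 kN·m per $
  sample B: M = 4.77 kN·m per $
  sample F: M = 4.25 kN·m per $
  sample D: M = 3.31 kN·m per $
Sample Y has the largest M.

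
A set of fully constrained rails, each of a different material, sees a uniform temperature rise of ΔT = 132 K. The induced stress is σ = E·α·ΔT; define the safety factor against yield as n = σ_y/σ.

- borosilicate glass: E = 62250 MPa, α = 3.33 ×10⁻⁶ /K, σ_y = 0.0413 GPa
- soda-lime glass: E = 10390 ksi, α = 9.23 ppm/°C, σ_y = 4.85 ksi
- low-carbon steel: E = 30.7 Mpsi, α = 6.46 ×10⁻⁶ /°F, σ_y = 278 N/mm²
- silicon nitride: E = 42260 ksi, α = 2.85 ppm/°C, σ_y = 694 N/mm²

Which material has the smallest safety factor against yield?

With everything in SI (GPa, ×10⁻⁶/K, MPa):
  borosilicate glass: E = 62.25, α = 3.33, σ_y = 41.30 → σ = 27.4 MPa, n = 1.51
  soda-lime glass: E = 71.64, α = 9.23, σ_y = 33.44 → σ = 87.3 MPa, n = 0.383
  low-carbon steel: E = 211.7, α = 11.6, σ_y = 278.0 → σ = 325 MPa, n = 0.856
  silicon nitride: E = 291.4, α = 2.85, σ_y = 694.0 → σ = 110 MPa, n = 6.33
The minimum is soda-lime glass at n = 0.383.

soda-lime glass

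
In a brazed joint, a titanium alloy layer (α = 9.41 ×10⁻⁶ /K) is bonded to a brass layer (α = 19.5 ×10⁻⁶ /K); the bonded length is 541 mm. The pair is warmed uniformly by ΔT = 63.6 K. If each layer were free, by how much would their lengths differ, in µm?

Δα = |9.41 − 19.5|×10⁻⁶/K = 10.1×10⁻⁶/K.
ΔL_mismatch = Δα·L·ΔT = 10.1×10⁻⁶ × 541.0 mm × 63.6 K = 347 µm.

347 µm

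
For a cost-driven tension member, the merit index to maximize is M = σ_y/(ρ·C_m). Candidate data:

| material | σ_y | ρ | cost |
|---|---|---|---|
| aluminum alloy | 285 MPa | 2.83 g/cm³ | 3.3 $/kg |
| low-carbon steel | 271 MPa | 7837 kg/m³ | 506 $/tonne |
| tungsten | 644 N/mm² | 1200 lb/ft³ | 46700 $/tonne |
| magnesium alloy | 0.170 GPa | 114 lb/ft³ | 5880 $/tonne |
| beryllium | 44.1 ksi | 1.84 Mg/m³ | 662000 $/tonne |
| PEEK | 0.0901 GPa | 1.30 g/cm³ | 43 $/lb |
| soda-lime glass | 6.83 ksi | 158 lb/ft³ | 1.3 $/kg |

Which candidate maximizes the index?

low-carbon steel

In SI units:
  aluminum alloy: σ_y = 285.0 MPa, ρ = 2830 kg/m³, cost = 3.300 $/kg
  low-carbon steel: σ_y = 271.0 MPa, ρ = 7837 kg/m³, cost = 0.5060 $/kg
  tungsten: σ_y = 644.0 MPa, ρ = 19220 kg/m³, cost = 46.70 $/kg
  magnesium alloy: σ_y = 170.0 MPa, ρ = 1826 kg/m³, cost = 5.880 $/kg
  beryllium: σ_y = 304.1 MPa, ρ = 1840 kg/m³, cost = 662.0 $/kg
  PEEK: σ_y = 90.10 MPa, ρ = 1300 kg/m³, cost = 94.80 $/kg
  soda-lime glass: σ_y = 47.09 MPa, ρ = 2531 kg/m³, cost = 1.300 $/kg
  low-carbon steel: M = 68.3 kN·m per $
  aluminum alloy: M = 30.5 kN·m per $
  magnesium alloy: M = 15.8 kN·m per $
  soda-lime glass: M = 14.3 kN·m per $
  PEEK: M = 0.731 kN·m per $
  tungsten: M = 0.717 kN·m per $
  beryllium: M = 0.250 kN·m per $
Low-carbon steel has the largest M.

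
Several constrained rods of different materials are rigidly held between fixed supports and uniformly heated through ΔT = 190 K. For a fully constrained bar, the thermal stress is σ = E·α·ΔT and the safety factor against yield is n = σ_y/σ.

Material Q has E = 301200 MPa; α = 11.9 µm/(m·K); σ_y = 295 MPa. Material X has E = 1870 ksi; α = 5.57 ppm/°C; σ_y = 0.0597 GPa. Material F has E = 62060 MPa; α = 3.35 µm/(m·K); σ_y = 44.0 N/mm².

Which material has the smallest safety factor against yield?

Converting E to GPa, α to ×10⁻⁶/K, σ_y to MPa, then σ and n for each:
  material Q: E = 301.2, α = 11.9, σ_y = 295.0 → σ = 681 MPa, n = 0.433
  material X: E = 12.89, α = 5.57, σ_y = 59.70 → σ = 13.6 MPa, n = 4.38
  material F: E = 62.06, α = 3.35, σ_y = 44.00 → σ = 39.5 MPa, n = 1.11
Material Q has the lowest safety factor, n = 0.433.

material Q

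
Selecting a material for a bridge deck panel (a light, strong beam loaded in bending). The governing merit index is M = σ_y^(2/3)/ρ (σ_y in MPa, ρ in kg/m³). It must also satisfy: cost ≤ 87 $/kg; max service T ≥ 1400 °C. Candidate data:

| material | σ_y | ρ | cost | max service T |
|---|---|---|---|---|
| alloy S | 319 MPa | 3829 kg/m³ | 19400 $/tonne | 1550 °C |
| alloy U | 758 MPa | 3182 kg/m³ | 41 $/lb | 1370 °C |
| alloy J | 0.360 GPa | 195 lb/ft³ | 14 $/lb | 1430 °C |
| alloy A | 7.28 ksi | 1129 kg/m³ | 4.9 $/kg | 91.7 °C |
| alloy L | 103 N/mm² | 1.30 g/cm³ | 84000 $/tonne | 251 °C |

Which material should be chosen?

Screen on constraints: cost ≤ 87 $/kg; max service T ≥ 1400 °C. Survivors: alloy S, alloy J.
In SI units:
  alloy S: σ_y = 319.0 MPa, ρ = 3829 kg/m³
  alloy J: σ_y = 360.0 MPa, ρ = 3124 kg/m³
  alloy J: M = 16.2×10⁻³
  alloy S: M = 12.2×10⁻³
Alloy J ranks first.

alloy J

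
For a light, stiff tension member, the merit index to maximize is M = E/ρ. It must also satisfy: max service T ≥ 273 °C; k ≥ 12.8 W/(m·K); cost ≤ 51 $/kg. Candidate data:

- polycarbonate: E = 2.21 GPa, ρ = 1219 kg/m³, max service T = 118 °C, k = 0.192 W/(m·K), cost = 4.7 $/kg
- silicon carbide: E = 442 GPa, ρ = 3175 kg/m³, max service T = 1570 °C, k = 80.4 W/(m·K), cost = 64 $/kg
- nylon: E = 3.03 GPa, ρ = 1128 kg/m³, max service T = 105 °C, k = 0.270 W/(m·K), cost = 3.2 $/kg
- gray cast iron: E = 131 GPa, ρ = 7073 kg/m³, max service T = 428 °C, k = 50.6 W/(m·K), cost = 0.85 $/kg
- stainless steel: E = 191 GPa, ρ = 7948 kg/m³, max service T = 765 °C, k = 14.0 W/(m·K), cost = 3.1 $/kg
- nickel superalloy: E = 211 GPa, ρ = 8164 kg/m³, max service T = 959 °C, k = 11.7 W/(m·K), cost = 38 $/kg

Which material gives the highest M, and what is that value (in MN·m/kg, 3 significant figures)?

stainless steel, M = 24.0 MN·m/kg

Screen on constraints: max service T ≥ 273 °C; k ≥ 12.8 W/(m·K); cost ≤ 51 $/kg. Survivors: gray cast iron, stainless steel.
Per-candidate index values:
  stainless steel: M = 24.0 MN·m/kg
  gray cast iron: M = 18.5 MN·m/kg
Stainless steel has the largest M.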